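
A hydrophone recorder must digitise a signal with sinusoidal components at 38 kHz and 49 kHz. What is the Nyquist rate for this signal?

98 kHz

Highest-frequency component: 49 kHz.
Nyquist rate = 2 × 49 kHz = 98 kHz.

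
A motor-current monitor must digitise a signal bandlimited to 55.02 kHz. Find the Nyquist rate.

Nyquist rate = 2 × 55.02 kHz = 110.04 kHz.

110.04 kHz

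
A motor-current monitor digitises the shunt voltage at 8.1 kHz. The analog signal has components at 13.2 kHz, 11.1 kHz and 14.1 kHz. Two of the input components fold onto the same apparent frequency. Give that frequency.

3 kHz

fs/2 = 4.05 kHz.
13.2 kHz mod fs = 5.1 kHz.
5.1 kHz > fs/2 = 4.05 kHz, folds to fs − 5.1 kHz = 3 kHz.
11.1 kHz mod fs = 3 kHz.
3 kHz ≤ fs/2 = 4.05 kHz, appears at 3 kHz.
14.1 kHz mod fs = 6 kHz.
6 kHz > fs/2 = 4.05 kHz, folds to fs − 6 kHz = 2.1 kHz.
11.1 kHz and 13.2 kHz both map to 3 kHz.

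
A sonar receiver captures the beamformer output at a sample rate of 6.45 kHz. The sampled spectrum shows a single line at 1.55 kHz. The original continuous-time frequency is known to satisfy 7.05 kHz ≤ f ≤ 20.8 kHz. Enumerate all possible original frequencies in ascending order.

Frequencies that alias to 1.55 kHz are k·fs ± 1.55 kHz for integer k ≥ 0.
k=0: 1.55 kHz.
k=1: 4.9 kHz, 8 kHz.
k=2: 11.35 kHz, 14.45 kHz.
k=3: 17.8 kHz, 20.9 kHz.
k=4: 24.25 kHz, 27.35 kHz.
Within [7.05 kHz, 20.8 kHz]: 8 kHz, 11.35 kHz, 14.45 kHz, 17.8 kHz.

8 kHz, 11.35 kHz, 14.45 kHz, 17.8 kHz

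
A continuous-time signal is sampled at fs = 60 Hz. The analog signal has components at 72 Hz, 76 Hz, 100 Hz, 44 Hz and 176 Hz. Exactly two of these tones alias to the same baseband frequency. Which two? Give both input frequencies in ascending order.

fs/2 = 30 Hz.
72 Hz mod fs = 12 Hz.
12 Hz ≤ fs/2 = 30 Hz, appears at 12 Hz.
76 Hz mod fs = 16 Hz.
16 Hz ≤ fs/2 = 30 Hz, appears at 16 Hz.
100 Hz mod fs = 40 Hz.
40 Hz > fs/2 = 30 Hz, folds to fs − 40 Hz = 20 Hz.
44 Hz > fs/2 = 30 Hz, folds to fs − 44 Hz = 16 Hz.
176 Hz mod fs = 56 Hz.
56 Hz > fs/2 = 30 Hz, folds to fs − 56 Hz = 4 Hz.
44 Hz and 76 Hz both map to 16 Hz.

44 Hz, 76 Hz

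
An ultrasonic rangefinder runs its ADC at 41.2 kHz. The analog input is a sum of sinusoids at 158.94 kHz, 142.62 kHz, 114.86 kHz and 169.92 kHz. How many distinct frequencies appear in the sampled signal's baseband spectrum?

fs/2 = 20.6 kHz.
158.94 kHz mod fs = 35.34 kHz.
35.34 kHz > fs/2 = 20.6 kHz, folds to fs − 35.34 kHz = 5.86 kHz.
142.62 kHz mod fs = 19.02 kHz.
19.02 kHz ≤ fs/2 = 20.6 kHz, appears at 19.02 kHz.
114.86 kHz mod fs = 32.46 kHz.
32.46 kHz > fs/2 = 20.6 kHz, folds to fs − 32.46 kHz = 8.74 kHz.
169.92 kHz mod fs = 5.12 kHz.
5.12 kHz ≤ fs/2 = 20.6 kHz, appears at 5.12 kHz.
Distinct values: {5.12 kHz, 5.86 kHz, 8.74 kHz, 19.02 kHz} → 4.

4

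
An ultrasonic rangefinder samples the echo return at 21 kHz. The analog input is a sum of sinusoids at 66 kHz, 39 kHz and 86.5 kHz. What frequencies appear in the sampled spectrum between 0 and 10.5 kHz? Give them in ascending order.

fs/2 = 10.5 kHz.
66 kHz mod fs = 3 kHz.
3 kHz ≤ fs/2 = 10.5 kHz, appears at 3 kHz.
39 kHz mod fs = 18 kHz.
18 kHz > fs/2 = 10.5 kHz, folds to fs − 18 kHz = 3 kHz.
86.5 kHz mod fs = 2.5 kHz.
2.5 kHz ≤ fs/2 = 10.5 kHz, appears at 2.5 kHz.
Distinct values: {2.5 kHz, 3 kHz}.

2.5 kHz, 3 kHz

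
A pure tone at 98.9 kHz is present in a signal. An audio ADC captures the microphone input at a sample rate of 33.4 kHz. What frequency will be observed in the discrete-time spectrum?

98.9 kHz mod fs = 32.1 kHz.
32.1 kHz > fs/2 = 16.7 kHz, folds to fs − 32.1 kHz = 1.3 kHz.

1.3 kHz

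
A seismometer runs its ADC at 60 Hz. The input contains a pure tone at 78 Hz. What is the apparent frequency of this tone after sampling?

18 Hz

78 Hz mod fs = 18 Hz.
18 Hz ≤ fs/2 = 30 Hz, appears at 18 Hz.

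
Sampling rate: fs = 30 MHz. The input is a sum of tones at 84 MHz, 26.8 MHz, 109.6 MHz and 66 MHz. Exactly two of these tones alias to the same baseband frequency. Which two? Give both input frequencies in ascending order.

fs/2 = 15 MHz.
84 MHz mod fs = 24 MHz.
24 MHz > fs/2 = 15 MHz, folds to fs − 24 MHz = 6 MHz.
26.8 MHz > fs/2 = 15 MHz, folds to fs − 26.8 MHz = 3.2 MHz.
109.6 MHz mod fs = 19.6 MHz.
19.6 MHz > fs/2 = 15 MHz, folds to fs − 19.6 MHz = 10.4 MHz.
66 MHz mod fs = 6 MHz.
6 MHz ≤ fs/2 = 15 MHz, appears at 6 MHz.
66 MHz and 84 MHz both map to 6 MHz.

66 MHz, 84 MHz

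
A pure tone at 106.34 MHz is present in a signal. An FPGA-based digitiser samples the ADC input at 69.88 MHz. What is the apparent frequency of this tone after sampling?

33.42 MHz

106.34 MHz mod fs = 36.46 MHz.
36.46 MHz > fs/2 = 34.94 MHz, folds to fs − 36.46 MHz = 33.42 MHz.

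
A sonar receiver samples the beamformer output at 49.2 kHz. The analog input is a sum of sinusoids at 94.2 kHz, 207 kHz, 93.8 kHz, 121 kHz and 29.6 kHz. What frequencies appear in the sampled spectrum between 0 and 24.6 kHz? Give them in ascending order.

4.2 kHz, 4.6 kHz, 10.2 kHz, 19.6 kHz, 22.6 kHz

fs/2 = 24.6 kHz.
94.2 kHz mod fs = 45 kHz.
45 kHz > fs/2 = 24.6 kHz, folds to fs − 45 kHz = 4.2 kHz.
207 kHz mod fs = 10.2 kHz.
10.2 kHz ≤ fs/2 = 24.6 kHz, appears at 10.2 kHz.
93.8 kHz mod fs = 44.6 kHz.
44.6 kHz > fs/2 = 24.6 kHz, folds to fs − 44.6 kHz = 4.6 kHz.
121 kHz mod fs = 22.6 kHz.
22.6 kHz ≤ fs/2 = 24.6 kHz, appears at 22.6 kHz.
29.6 kHz > fs/2 = 24.6 kHz, folds to fs − 29.6 kHz = 19.6 kHz.
Distinct values: {4.2 kHz, 4.6 kHz, 10.2 kHz, 19.6 kHz, 22.6 kHz}.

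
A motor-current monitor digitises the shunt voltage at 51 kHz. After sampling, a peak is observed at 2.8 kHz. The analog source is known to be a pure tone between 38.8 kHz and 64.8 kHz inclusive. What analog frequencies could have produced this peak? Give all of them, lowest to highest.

48.2 kHz, 53.8 kHz

Frequencies that alias to 2.8 kHz are k·fs ± 2.8 kHz for integer k ≥ 0.
k=0: 2.8 kHz.
k=1: 48.2 kHz, 53.8 kHz.
k=2: 99.2 kHz, 104.8 kHz.
Within [38.8 kHz, 64.8 kHz]: 48.2 kHz, 53.8 kHz.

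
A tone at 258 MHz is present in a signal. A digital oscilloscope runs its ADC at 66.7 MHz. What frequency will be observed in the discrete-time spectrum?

258 MHz mod fs = 57.9 MHz.
57.9 MHz > fs/2 = 33.35 MHz, folds to fs − 57.9 MHz = 8.8 MHz.

8.8 MHz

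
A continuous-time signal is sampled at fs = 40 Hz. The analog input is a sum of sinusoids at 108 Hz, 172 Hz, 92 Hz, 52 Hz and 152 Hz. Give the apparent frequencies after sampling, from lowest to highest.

8 Hz, 12 Hz

fs/2 = 20 Hz.
108 Hz mod fs = 28 Hz.
28 Hz > fs/2 = 20 Hz, folds to fs − 28 Hz = 12 Hz.
172 Hz mod fs = 12 Hz.
12 Hz ≤ fs/2 = 20 Hz, appears at 12 Hz.
92 Hz mod fs = 12 Hz.
12 Hz ≤ fs/2 = 20 Hz, appears at 12 Hz.
52 Hz mod fs = 12 Hz.
12 Hz ≤ fs/2 = 20 Hz, appears at 12 Hz.
152 Hz mod fs = 32 Hz.
32 Hz > fs/2 = 20 Hz, folds to fs − 32 Hz = 8 Hz.
Distinct values: {8 Hz, 12 Hz}.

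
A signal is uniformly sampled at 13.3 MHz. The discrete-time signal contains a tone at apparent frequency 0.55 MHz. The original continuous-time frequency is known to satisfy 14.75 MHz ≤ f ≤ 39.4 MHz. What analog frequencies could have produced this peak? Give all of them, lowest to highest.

26.05 MHz, 27.15 MHz, 39.35 MHz

Frequencies that alias to 0.55 MHz are k·fs ± 0.55 MHz for integer k ≥ 0.
k=0: 0.55 MHz.
k=1: 12.75 MHz, 13.85 MHz.
k=2: 26.05 MHz, 27.15 MHz.
k=3: 39.35 MHz, 40.45 MHz.
k=4: 52.65 MHz, 53.75 MHz.
Within [14.75 MHz, 39.4 MHz]: 26.05 MHz, 27.15 MHz, 39.35 MHz.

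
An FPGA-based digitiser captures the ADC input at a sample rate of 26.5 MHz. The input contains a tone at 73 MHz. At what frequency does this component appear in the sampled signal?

73 MHz mod fs = 20 MHz.
20 MHz > fs/2 = 13.25 MHz, folds to fs − 20 MHz = 6.5 MHz.

6.5 MHz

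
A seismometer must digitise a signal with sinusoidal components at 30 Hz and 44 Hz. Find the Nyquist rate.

88 Hz

Highest-frequency component: 44 Hz.
Nyquist rate = 2 × 44 Hz = 88 Hz.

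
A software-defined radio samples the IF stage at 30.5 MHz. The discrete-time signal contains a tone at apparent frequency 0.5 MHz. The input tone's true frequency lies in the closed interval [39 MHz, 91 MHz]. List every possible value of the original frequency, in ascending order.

60.5 MHz, 61.5 MHz, 91 MHz

Frequencies that alias to 0.5 MHz are k·fs ± 0.5 MHz for integer k ≥ 0.
k=0: 0.5 MHz.
k=1: 30 MHz, 31 MHz.
k=2: 60.5 MHz, 61.5 MHz.
k=3: 91 MHz, 92 MHz.
k=4: 121.5 MHz, 122.5 MHz.
Within [39 MHz, 91 MHz]: 60.5 MHz, 61.5 MHz, 91 MHz.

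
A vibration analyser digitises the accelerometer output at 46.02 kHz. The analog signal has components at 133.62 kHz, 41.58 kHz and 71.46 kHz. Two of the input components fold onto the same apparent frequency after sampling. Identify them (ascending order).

fs/2 = 23.01 kHz.
133.62 kHz mod fs = 41.58 kHz.
41.58 kHz > fs/2 = 23.01 kHz, folds to fs − 41.58 kHz = 4.44 kHz.
41.58 kHz > fs/2 = 23.01 kHz, folds to fs − 41.58 kHz = 4.44 kHz.
71.46 kHz mod fs = 25.44 kHz.
25.44 kHz > fs/2 = 23.01 kHz, folds to fs − 25.44 kHz = 20.58 kHz.
41.58 kHz and 133.62 kHz both map to 4.44 kHz.

41.58 kHz, 133.62 kHz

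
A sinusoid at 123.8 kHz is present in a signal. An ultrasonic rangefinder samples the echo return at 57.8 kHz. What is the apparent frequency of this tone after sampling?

8.2 kHz

123.8 kHz mod fs = 8.2 kHz.
8.2 kHz ≤ fs/2 = 28.9 kHz, appears at 8.2 kHz.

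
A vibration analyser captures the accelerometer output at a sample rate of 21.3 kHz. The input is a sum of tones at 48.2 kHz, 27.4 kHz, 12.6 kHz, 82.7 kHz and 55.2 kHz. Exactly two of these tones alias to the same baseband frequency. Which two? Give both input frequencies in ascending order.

12.6 kHz, 55.2 kHz

fs/2 = 10.65 kHz.
48.2 kHz mod fs = 5.6 kHz.
5.6 kHz ≤ fs/2 = 10.65 kHz, appears at 5.6 kHz.
27.4 kHz mod fs = 6.1 kHz.
6.1 kHz ≤ fs/2 = 10.65 kHz, appears at 6.1 kHz.
12.6 kHz > fs/2 = 10.65 kHz, folds to fs − 12.6 kHz = 8.7 kHz.
82.7 kHz mod fs = 18.8 kHz.
18.8 kHz > fs/2 = 10.65 kHz, folds to fs − 18.8 kHz = 2.5 kHz.
55.2 kHz mod fs = 12.6 kHz.
12.6 kHz > fs/2 = 10.65 kHz, folds to fs − 12.6 kHz = 8.7 kHz.
12.6 kHz and 55.2 kHz both map to 8.7 kHz.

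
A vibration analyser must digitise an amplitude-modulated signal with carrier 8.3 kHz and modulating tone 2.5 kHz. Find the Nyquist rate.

AM sidebands sit at fc ± fm = 5.8 kHz and 10.8 kHz.
Highest-frequency component: 10.8 kHz.
Nyquist rate = 2 × 10.8 kHz = 21.6 kHz.

21.6 kHz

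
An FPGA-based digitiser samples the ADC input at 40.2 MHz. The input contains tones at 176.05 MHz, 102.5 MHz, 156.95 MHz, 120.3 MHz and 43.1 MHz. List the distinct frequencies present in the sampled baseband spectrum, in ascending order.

fs/2 = 20.1 MHz.
176.05 MHz mod fs = 15.25 MHz.
15.25 MHz ≤ fs/2 = 20.1 MHz, appears at 15.25 MHz.
102.5 MHz mod fs = 22.1 MHz.
22.1 MHz > fs/2 = 20.1 MHz, folds to fs − 22.1 MHz = 18.1 MHz.
156.95 MHz mod fs = 36.35 MHz.
36.35 MHz > fs/2 = 20.1 MHz, folds to fs − 36.35 MHz = 3.85 MHz.
120.3 MHz mod fs = 39.9 MHz.
39.9 MHz > fs/2 = 20.1 MHz, folds to fs − 39.9 MHz = 0.3 MHz.
43.1 MHz mod fs = 2.9 MHz.
2.9 MHz ≤ fs/2 = 20.1 MHz, appears at 2.9 MHz.
Distinct values: {0.3 MHz, 2.9 MHz, 3.85 MHz, 15.25 MHz, 18.1 MHz}.

0.3 MHz, 2.9 MHz, 3.85 MHz, 15.25 MHz, 18.1 MHz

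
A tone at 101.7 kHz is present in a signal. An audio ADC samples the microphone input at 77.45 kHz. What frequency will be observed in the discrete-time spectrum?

24.25 kHz

101.7 kHz mod fs = 24.25 kHz.
24.25 kHz ≤ fs/2 = 38.725 kHz, appears at 24.25 kHz.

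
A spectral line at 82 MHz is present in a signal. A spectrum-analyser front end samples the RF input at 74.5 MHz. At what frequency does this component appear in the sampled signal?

82 MHz mod fs = 7.5 MHz.
7.5 MHz ≤ fs/2 = 37.25 MHz, appears at 7.5 MHz.

7.5 MHz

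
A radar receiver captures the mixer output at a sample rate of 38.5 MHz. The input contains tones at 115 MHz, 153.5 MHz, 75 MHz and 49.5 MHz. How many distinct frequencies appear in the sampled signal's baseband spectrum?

fs/2 = 19.25 MHz.
115 MHz mod fs = 38 MHz.
38 MHz > fs/2 = 19.25 MHz, folds to fs − 38 MHz = 0.5 MHz.
153.5 MHz mod fs = 38 MHz.
38 MHz > fs/2 = 19.25 MHz, folds to fs − 38 MHz = 0.5 MHz.
75 MHz mod fs = 36.5 MHz.
36.5 MHz > fs/2 = 19.25 MHz, folds to fs − 36.5 MHz = 2 MHz.
49.5 MHz mod fs = 11 MHz.
11 MHz ≤ fs/2 = 19.25 MHz, appears at 11 MHz.
Distinct values: {0.5 MHz, 2 MHz, 11 MHz} → 3.

3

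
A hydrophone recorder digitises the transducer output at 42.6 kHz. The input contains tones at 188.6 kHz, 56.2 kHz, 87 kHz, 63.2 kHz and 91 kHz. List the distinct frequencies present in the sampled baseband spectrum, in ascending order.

fs/2 = 21.3 kHz.
188.6 kHz mod fs = 18.2 kHz.
18.2 kHz ≤ fs/2 = 21.3 kHz, appears at 18.2 kHz.
56.2 kHz mod fs = 13.6 kHz.
13.6 kHz ≤ fs/2 = 21.3 kHz, appears at 13.6 kHz.
87 kHz mod fs = 1.8 kHz.
1.8 kHz ≤ fs/2 = 21.3 kHz, appears at 1.8 kHz.
63.2 kHz mod fs = 20.6 kHz.
20.6 kHz ≤ fs/2 = 21.3 kHz, appears at 20.6 kHz.
91 kHz mod fs = 5.8 kHz.
5.8 kHz ≤ fs/2 = 21.3 kHz, appears at 5.8 kHz.
Distinct values: {1.8 kHz, 5.8 kHz, 13.6 kHz, 18.2 kHz, 20.6 kHz}.

1.8 kHz, 5.8 kHz, 13.6 kHz, 18.2 kHz, 20.6 kHz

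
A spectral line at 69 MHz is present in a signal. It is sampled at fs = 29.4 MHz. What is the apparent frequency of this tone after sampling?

10.2 MHz

69 MHz mod fs = 10.2 MHz.
10.2 MHz ≤ fs/2 = 14.7 MHz, appears at 10.2 MHz.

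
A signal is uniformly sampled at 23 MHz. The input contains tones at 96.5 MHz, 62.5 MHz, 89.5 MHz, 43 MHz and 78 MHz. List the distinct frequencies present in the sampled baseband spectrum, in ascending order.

fs/2 = 11.5 MHz.
96.5 MHz mod fs = 4.5 MHz.
4.5 MHz ≤ fs/2 = 11.5 MHz, appears at 4.5 MHz.
62.5 MHz mod fs = 16.5 MHz.
16.5 MHz > fs/2 = 11.5 MHz, folds to fs − 16.5 MHz = 6.5 MHz.
89.5 MHz mod fs = 20.5 MHz.
20.5 MHz > fs/2 = 11.5 MHz, folds to fs − 20.5 MHz = 2.5 MHz.
43 MHz mod fs = 20 MHz.
20 MHz > fs/2 = 11.5 MHz, folds to fs − 20 MHz = 3 MHz.
78 MHz mod fs = 9 MHz.
9 MHz ≤ fs/2 = 11.5 MHz, appears at 9 MHz.
Distinct values: {2.5 MHz, 3 MHz, 4.5 MHz, 6.5 MHz, 9 MHz}.

2.5 MHz, 3 MHz, 4.5 MHz, 6.5 MHz, 9 MHz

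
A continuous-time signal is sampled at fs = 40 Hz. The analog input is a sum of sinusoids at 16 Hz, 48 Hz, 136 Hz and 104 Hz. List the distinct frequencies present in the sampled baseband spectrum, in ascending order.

fs/2 = 20 Hz.
16 Hz ≤ fs/2 = 20 Hz, passes unchanged.
48 Hz mod fs = 8 Hz.
8 Hz ≤ fs/2 = 20 Hz, appears at 8 Hz.
136 Hz mod fs = 16 Hz.
16 Hz ≤ fs/2 = 20 Hz, appears at 16 Hz.
104 Hz mod fs = 24 Hz.
24 Hz > fs/2 = 20 Hz, folds to fs − 24 Hz = 16 Hz.
Distinct values: {8 Hz, 16 Hz}.

8 Hz, 16 Hz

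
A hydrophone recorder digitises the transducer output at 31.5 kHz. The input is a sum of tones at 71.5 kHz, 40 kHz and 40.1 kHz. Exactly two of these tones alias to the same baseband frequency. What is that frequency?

fs/2 = 15.75 kHz.
71.5 kHz mod fs = 8.5 kHz.
8.5 kHz ≤ fs/2 = 15.75 kHz, appears at 8.5 kHz.
40 kHz mod fs = 8.5 kHz.
8.5 kHz ≤ fs/2 = 15.75 kHz, appears at 8.5 kHz.
40.1 kHz mod fs = 8.6 kHz.
8.6 kHz ≤ fs/2 = 15.75 kHz, appears at 8.6 kHz.
40 kHz and 71.5 kHz both map to 8.5 kHz.

8.5 kHz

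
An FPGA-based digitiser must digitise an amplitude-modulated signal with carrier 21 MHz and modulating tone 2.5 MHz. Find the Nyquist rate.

47 MHz

AM sidebands sit at fc ± fm = 18.5 MHz and 23.5 MHz.
Highest-frequency component: 23.5 MHz.
Nyquist rate = 2 × 23.5 MHz = 47 MHz.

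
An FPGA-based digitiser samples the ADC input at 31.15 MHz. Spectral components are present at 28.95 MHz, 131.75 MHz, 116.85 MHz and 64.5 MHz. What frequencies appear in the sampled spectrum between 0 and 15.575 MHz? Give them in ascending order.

fs/2 = 15.575 MHz.
28.95 MHz > fs/2 = 15.575 MHz, folds to fs − 28.95 MHz = 2.2 MHz.
131.75 MHz mod fs = 7.15 MHz.
7.15 MHz ≤ fs/2 = 15.575 MHz, appears at 7.15 MHz.
116.85 MHz mod fs = 23.4 MHz.
23.4 MHz > fs/2 = 15.575 MHz, folds to fs − 23.4 MHz = 7.75 MHz.
64.5 MHz mod fs = 2.2 MHz.
2.2 MHz ≤ fs/2 = 15.575 MHz, appears at 2.2 MHz.
Distinct values: {2.2 MHz, 7.15 MHz, 7.75 MHz}.

2.2 MHz, 7.15 MHz, 7.75 MHz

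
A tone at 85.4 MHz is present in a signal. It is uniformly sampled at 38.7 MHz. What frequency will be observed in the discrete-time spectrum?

85.4 MHz mod fs = 8 MHz.
8 MHz ≤ fs/2 = 19.35 MHz, appears at 8 MHz.

8 MHz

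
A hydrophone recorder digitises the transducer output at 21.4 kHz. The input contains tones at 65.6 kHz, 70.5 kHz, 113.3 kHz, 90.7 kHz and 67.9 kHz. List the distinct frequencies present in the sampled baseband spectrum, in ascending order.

1.4 kHz, 3.7 kHz, 5.1 kHz, 6.3 kHz

fs/2 = 10.7 kHz.
65.6 kHz mod fs = 1.4 kHz.
1.4 kHz ≤ fs/2 = 10.7 kHz, appears at 1.4 kHz.
70.5 kHz mod fs = 6.3 kHz.
6.3 kHz ≤ fs/2 = 10.7 kHz, appears at 6.3 kHz.
113.3 kHz mod fs = 6.3 kHz.
6.3 kHz ≤ fs/2 = 10.7 kHz, appears at 6.3 kHz.
90.7 kHz mod fs = 5.1 kHz.
5.1 kHz ≤ fs/2 = 10.7 kHz, appears at 5.1 kHz.
67.9 kHz mod fs = 3.7 kHz.
3.7 kHz ≤ fs/2 = 10.7 kHz, appears at 3.7 kHz.
Distinct values: {1.4 kHz, 3.7 kHz, 5.1 kHz, 6.3 kHz}.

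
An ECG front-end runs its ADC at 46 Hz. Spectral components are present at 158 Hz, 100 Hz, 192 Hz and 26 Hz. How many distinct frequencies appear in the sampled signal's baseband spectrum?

fs/2 = 23 Hz.
158 Hz mod fs = 20 Hz.
20 Hz ≤ fs/2 = 23 Hz, appears at 20 Hz.
100 Hz mod fs = 8 Hz.
8 Hz ≤ fs/2 = 23 Hz, appears at 8 Hz.
192 Hz mod fs = 8 Hz.
8 Hz ≤ fs/2 = 23 Hz, appears at 8 Hz.
26 Hz > fs/2 = 23 Hz, folds to fs − 26 Hz = 20 Hz.
Distinct values: {8 Hz, 20 Hz} → 2.

2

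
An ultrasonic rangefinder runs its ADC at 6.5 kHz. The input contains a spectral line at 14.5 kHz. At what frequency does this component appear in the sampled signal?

1.5 kHz

14.5 kHz mod fs = 1.5 kHz.
1.5 kHz ≤ fs/2 = 3.25 kHz, appears at 1.5 kHz.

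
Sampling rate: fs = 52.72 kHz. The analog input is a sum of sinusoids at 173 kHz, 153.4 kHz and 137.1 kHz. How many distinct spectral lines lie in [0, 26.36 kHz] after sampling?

3

fs/2 = 26.36 kHz.
173 kHz mod fs = 14.84 kHz.
14.84 kHz ≤ fs/2 = 26.36 kHz, appears at 14.84 kHz.
153.4 kHz mod fs = 47.96 kHz.
47.96 kHz > fs/2 = 26.36 kHz, folds to fs − 47.96 kHz = 4.76 kHz.
137.1 kHz mod fs = 31.66 kHz.
31.66 kHz > fs/2 = 26.36 kHz, folds to fs − 31.66 kHz = 21.06 kHz.
Distinct values: {4.76 kHz, 14.84 kHz, 21.06 kHz} → 3.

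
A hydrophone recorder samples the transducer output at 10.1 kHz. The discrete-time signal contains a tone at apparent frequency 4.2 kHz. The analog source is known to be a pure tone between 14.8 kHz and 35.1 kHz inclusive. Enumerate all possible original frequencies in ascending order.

16 kHz, 24.4 kHz, 26.1 kHz, 34.5 kHz

Frequencies that alias to 4.2 kHz are k·fs ± 4.2 kHz for integer k ≥ 0.
k=0: 4.2 kHz.
k=1: 5.9 kHz, 14.3 kHz.
k=2: 16 kHz, 24.4 kHz.
k=3: 26.1 kHz, 34.5 kHz.
k=4: 36.2 kHz, 44.6 kHz.
Within [14.8 kHz, 35.1 kHz]: 16 kHz, 24.4 kHz, 26.1 kHz, 34.5 kHz.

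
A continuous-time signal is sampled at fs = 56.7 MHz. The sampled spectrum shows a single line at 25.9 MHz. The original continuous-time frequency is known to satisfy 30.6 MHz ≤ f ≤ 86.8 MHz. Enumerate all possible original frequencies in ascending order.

30.8 MHz, 82.6 MHz

Frequencies that alias to 25.9 MHz are k·fs ± 25.9 MHz for integer k ≥ 0.
k=0: 25.9 MHz.
k=1: 30.8 MHz, 82.6 MHz.
k=2: 87.5 MHz, 139.3 MHz.
Within [30.6 MHz, 86.8 MHz]: 30.8 MHz, 82.6 MHz.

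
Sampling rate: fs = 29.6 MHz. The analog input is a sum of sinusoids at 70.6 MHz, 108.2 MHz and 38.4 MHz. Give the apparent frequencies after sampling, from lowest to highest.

8.8 MHz, 10.2 MHz, 11.4 MHz

fs/2 = 14.8 MHz.
70.6 MHz mod fs = 11.4 MHz.
11.4 MHz ≤ fs/2 = 14.8 MHz, appears at 11.4 MHz.
108.2 MHz mod fs = 19.4 MHz.
19.4 MHz > fs/2 = 14.8 MHz, folds to fs − 19.4 MHz = 10.2 MHz.
38.4 MHz mod fs = 8.8 MHz.
8.8 MHz ≤ fs/2 = 14.8 MHz, appears at 8.8 MHz.
Distinct values: {8.8 MHz, 10.2 MHz, 11.4 MHz}.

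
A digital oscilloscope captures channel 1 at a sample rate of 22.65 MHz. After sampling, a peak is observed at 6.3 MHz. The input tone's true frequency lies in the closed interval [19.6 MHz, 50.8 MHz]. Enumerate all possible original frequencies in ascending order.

28.95 MHz, 39 MHz

Frequencies that alias to 6.3 MHz are k·fs ± 6.3 MHz for integer k ≥ 0.
k=0: 6.3 MHz.
k=1: 16.35 MHz, 28.95 MHz.
k=2: 39 MHz, 51.6 MHz.
k=3: 61.65 MHz, 74.25 MHz.
Within [19.6 MHz, 50.8 MHz]: 28.95 MHz, 39 MHz.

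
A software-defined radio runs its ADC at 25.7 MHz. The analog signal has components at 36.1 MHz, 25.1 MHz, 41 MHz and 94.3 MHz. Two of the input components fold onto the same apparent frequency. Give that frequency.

10.4 MHz

fs/2 = 12.85 MHz.
36.1 MHz mod fs = 10.4 MHz.
10.4 MHz ≤ fs/2 = 12.85 MHz, appears at 10.4 MHz.
25.1 MHz > fs/2 = 12.85 MHz, folds to fs − 25.1 MHz = 0.6 MHz.
41 MHz mod fs = 15.3 MHz.
15.3 MHz > fs/2 = 12.85 MHz, folds to fs − 15.3 MHz = 10.4 MHz.
94.3 MHz mod fs = 17.2 MHz.
17.2 MHz > fs/2 = 12.85 MHz, folds to fs − 17.2 MHz = 8.5 MHz.
36.1 MHz and 41 MHz both map to 10.4 MHz.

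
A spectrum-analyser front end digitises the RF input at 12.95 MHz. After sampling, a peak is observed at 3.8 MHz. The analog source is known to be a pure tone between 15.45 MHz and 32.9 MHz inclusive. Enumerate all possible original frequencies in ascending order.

16.75 MHz, 22.1 MHz, 29.7 MHz

Frequencies that alias to 3.8 MHz are k·fs ± 3.8 MHz for integer k ≥ 0.
k=0: 3.8 MHz.
k=1: 9.15 MHz, 16.75 MHz.
k=2: 22.1 MHz, 29.7 MHz.
k=3: 35.05 MHz, 42.65 MHz.
Within [15.45 MHz, 32.9 MHz]: 16.75 MHz, 22.1 MHz, 29.7 MHz.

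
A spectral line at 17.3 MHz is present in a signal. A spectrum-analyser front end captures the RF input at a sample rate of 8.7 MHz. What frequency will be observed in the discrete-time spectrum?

0.1 MHz

17.3 MHz mod fs = 8.6 MHz.
8.6 MHz > fs/2 = 4.35 MHz, folds to fs − 8.6 MHz = 0.1 MHz.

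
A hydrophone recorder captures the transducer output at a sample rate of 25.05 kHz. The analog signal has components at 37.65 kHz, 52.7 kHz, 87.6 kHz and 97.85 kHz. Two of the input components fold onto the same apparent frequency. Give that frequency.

fs/2 = 12.525 kHz.
37.65 kHz mod fs = 12.6 kHz.
12.6 kHz > fs/2 = 12.525 kHz, folds to fs − 12.6 kHz = 12.45 kHz.
52.7 kHz mod fs = 2.6 kHz.
2.6 kHz ≤ fs/2 = 12.525 kHz, appears at 2.6 kHz.
87.6 kHz mod fs = 12.45 kHz.
12.45 kHz ≤ fs/2 = 12.525 kHz, appears at 12.45 kHz.
97.85 kHz mod fs = 22.7 kHz.
22.7 kHz > fs/2 = 12.525 kHz, folds to fs − 22.7 kHz = 2.35 kHz.
37.65 kHz and 87.6 kHz both map to 12.45 kHz.

12.45 kHz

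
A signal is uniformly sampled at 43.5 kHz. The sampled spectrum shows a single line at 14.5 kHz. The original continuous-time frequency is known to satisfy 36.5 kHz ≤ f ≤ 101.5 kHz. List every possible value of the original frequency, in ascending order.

Frequencies that alias to 14.5 kHz are k·fs ± 14.5 kHz for integer k ≥ 0.
k=0: 14.5 kHz.
k=1: 29 kHz, 58 kHz.
k=2: 72.5 kHz, 101.5 kHz.
k=3: 116 kHz, 145 kHz.
Within [36.5 kHz, 101.5 kHz]: 58 kHz, 72.5 kHz, 101.5 kHz.

58 kHz, 72.5 kHz, 101.5 kHz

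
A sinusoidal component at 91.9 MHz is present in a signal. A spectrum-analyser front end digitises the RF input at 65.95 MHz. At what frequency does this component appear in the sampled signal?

25.95 MHz

91.9 MHz mod fs = 25.95 MHz.
25.95 MHz ≤ fs/2 = 32.975 MHz, appears at 25.95 MHz.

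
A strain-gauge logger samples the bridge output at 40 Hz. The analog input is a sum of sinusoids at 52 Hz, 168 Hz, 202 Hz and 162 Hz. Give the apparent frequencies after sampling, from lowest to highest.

2 Hz, 8 Hz, 12 Hz

fs/2 = 20 Hz.
52 Hz mod fs = 12 Hz.
12 Hz ≤ fs/2 = 20 Hz, appears at 12 Hz.
168 Hz mod fs = 8 Hz.
8 Hz ≤ fs/2 = 20 Hz, appears at 8 Hz.
202 Hz mod fs = 2 Hz.
2 Hz ≤ fs/2 = 20 Hz, appears at 2 Hz.
162 Hz mod fs = 2 Hz.
2 Hz ≤ fs/2 = 20 Hz, appears at 2 Hz.
Distinct values: {2 Hz, 8 Hz, 12 Hz}.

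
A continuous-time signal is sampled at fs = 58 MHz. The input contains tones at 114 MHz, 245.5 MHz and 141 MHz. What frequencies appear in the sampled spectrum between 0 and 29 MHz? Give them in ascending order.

fs/2 = 29 MHz.
114 MHz mod fs = 56 MHz.
56 MHz > fs/2 = 29 MHz, folds to fs − 56 MHz = 2 MHz.
245.5 MHz mod fs = 13.5 MHz.
13.5 MHz ≤ fs/2 = 29 MHz, appears at 13.5 MHz.
141 MHz mod fs = 25 MHz.
25 MHz ≤ fs/2 = 29 MHz, appears at 25 MHz.
Distinct values: {2 MHz, 13.5 MHz, 25 MHz}.

2 MHz, 13.5 MHz, 25 MHz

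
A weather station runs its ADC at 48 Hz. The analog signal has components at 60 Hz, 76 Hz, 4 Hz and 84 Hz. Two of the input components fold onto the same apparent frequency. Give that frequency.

fs/2 = 24 Hz.
60 Hz mod fs = 12 Hz.
12 Hz ≤ fs/2 = 24 Hz, appears at 12 Hz.
76 Hz mod fs = 28 Hz.
28 Hz > fs/2 = 24 Hz, folds to fs − 28 Hz = 20 Hz.
4 Hz ≤ fs/2 = 24 Hz, passes unchanged.
84 Hz mod fs = 36 Hz.
36 Hz > fs/2 = 24 Hz, folds to fs − 36 Hz = 12 Hz.
60 Hz and 84 Hz both map to 12 Hz.

12 Hz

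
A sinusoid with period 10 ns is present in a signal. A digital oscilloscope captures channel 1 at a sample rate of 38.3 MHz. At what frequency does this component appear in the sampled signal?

T = 10 ns → f = 1/T = 100 MHz.
100 MHz mod fs = 23.4 MHz.
23.4 MHz > fs/2 = 19.15 MHz, folds to fs − 23.4 MHz = 14.9 MHz.

14.9 MHz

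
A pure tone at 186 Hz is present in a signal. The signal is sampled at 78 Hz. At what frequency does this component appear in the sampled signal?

186 Hz mod fs = 30 Hz.
30 Hz ≤ fs/2 = 39 Hz, appears at 30 Hz.

30 Hz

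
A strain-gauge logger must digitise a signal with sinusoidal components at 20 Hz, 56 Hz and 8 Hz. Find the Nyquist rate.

112 Hz

Highest-frequency component: 56 Hz.
Nyquist rate = 2 × 56 Hz = 112 Hz.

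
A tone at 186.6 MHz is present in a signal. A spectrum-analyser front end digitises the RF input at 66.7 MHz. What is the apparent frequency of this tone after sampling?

13.5 MHz

186.6 MHz mod fs = 53.2 MHz.
53.2 MHz > fs/2 = 33.35 MHz, folds to fs − 53.2 MHz = 13.5 MHz.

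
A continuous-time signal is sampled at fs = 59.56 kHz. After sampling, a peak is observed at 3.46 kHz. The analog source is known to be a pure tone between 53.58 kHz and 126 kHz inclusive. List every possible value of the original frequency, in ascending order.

Frequencies that alias to 3.46 kHz are k·fs ± 3.46 kHz for integer k ≥ 0.
k=0: 3.46 kHz.
k=1: 56.1 kHz, 63.02 kHz.
k=2: 115.66 kHz, 122.58 kHz.
k=3: 175.22 kHz, 182.14 kHz.
Within [53.58 kHz, 126 kHz]: 56.1 kHz, 63.02 kHz, 115.66 kHz, 122.58 kHz.

56.1 kHz, 63.02 kHz, 115.66 kHz, 122.58 kHz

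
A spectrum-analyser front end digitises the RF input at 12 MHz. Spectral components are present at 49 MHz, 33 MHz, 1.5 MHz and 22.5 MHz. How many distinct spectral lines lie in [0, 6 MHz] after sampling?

3

fs/2 = 6 MHz.
49 MHz mod fs = 1 MHz.
1 MHz ≤ fs/2 = 6 MHz, appears at 1 MHz.
33 MHz mod fs = 9 MHz.
9 MHz > fs/2 = 6 MHz, folds to fs − 9 MHz = 3 MHz.
1.5 MHz ≤ fs/2 = 6 MHz, passes unchanged.
22.5 MHz mod fs = 10.5 MHz.
10.5 MHz > fs/2 = 6 MHz, folds to fs − 10.5 MHz = 1.5 MHz.
Distinct values: {1 MHz, 1.5 MHz, 3 MHz} → 3.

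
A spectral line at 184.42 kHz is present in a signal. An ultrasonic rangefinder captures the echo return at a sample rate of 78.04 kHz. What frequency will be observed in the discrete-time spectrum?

184.42 kHz mod fs = 28.34 kHz.
28.34 kHz ≤ fs/2 = 39.02 kHz, appears at 28.34 kHz.

28.34 kHz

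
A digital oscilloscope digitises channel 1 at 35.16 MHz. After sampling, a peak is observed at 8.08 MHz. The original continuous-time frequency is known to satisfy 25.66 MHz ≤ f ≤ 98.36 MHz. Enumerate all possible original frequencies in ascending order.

Frequencies that alias to 8.08 MHz are k·fs ± 8.08 MHz for integer k ≥ 0.
k=0: 8.08 MHz.
k=1: 27.08 MHz, 43.24 MHz.
k=2: 62.24 MHz, 78.4 MHz.
k=3: 97.4 MHz, 113.56 MHz.
k=4: 132.56 MHz, 148.72 MHz.
Within [25.66 MHz, 98.36 MHz]: 27.08 MHz, 43.24 MHz, 62.24 MHz, 78.4 MHz, 97.4 MHz.

27.08 MHz, 43.24 MHz, 62.24 MHz, 78.4 MHz, 97.4 MHz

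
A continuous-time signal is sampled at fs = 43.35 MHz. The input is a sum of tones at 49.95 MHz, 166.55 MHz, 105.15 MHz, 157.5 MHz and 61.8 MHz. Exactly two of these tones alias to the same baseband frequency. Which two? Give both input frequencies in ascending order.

fs/2 = 21.675 MHz.
49.95 MHz mod fs = 6.6 MHz.
6.6 MHz ≤ fs/2 = 21.675 MHz, appears at 6.6 MHz.
166.55 MHz mod fs = 36.5 MHz.
36.5 MHz > fs/2 = 21.675 MHz, folds to fs − 36.5 MHz = 6.85 MHz.
105.15 MHz mod fs = 18.45 MHz.
18.45 MHz ≤ fs/2 = 21.675 MHz, appears at 18.45 MHz.
157.5 MHz mod fs = 27.45 MHz.
27.45 MHz > fs/2 = 21.675 MHz, folds to fs − 27.45 MHz = 15.9 MHz.
61.8 MHz mod fs = 18.45 MHz.
18.45 MHz ≤ fs/2 = 21.675 MHz, appears at 18.45 MHz.
61.8 MHz and 105.15 MHz both map to 18.45 MHz.

61.8 MHz, 105.15 MHz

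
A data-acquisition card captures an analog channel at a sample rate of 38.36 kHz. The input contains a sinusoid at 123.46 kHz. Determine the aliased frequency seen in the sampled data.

123.46 kHz mod fs = 8.38 kHz.
8.38 kHz ≤ fs/2 = 19.18 kHz, appears at 8.38 kHz.

8.38 kHz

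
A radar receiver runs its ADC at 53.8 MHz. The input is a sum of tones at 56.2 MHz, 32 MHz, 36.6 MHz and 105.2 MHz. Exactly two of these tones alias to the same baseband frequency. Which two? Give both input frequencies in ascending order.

56.2 MHz, 105.2 MHz

fs/2 = 26.9 MHz.
56.2 MHz mod fs = 2.4 MHz.
2.4 MHz ≤ fs/2 = 26.9 MHz, appears at 2.4 MHz.
32 MHz > fs/2 = 26.9 MHz, folds to fs − 32 MHz = 21.8 MHz.
36.6 MHz > fs/2 = 26.9 MHz, folds to fs − 36.6 MHz = 17.2 MHz.
105.2 MHz mod fs = 51.4 MHz.
51.4 MHz > fs/2 = 26.9 MHz, folds to fs − 51.4 MHz = 2.4 MHz.
56.2 MHz and 105.2 MHz both map to 2.4 MHz.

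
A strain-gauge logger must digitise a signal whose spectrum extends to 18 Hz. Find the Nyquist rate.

36 Hz

Nyquist rate = 2 × 18 Hz = 36 Hz.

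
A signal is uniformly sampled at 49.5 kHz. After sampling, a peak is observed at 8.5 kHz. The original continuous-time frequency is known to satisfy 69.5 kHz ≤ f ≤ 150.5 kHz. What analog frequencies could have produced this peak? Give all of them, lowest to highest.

90.5 kHz, 107.5 kHz, 140 kHz

Frequencies that alias to 8.5 kHz are k·fs ± 8.5 kHz for integer k ≥ 0.
k=0: 8.5 kHz.
k=1: 41 kHz, 58 kHz.
k=2: 90.5 kHz, 107.5 kHz.
k=3: 140 kHz, 157 kHz.
k=4: 189.5 kHz, 206.5 kHz.
Within [69.5 kHz, 150.5 kHz]: 90.5 kHz, 107.5 kHz, 140 kHz.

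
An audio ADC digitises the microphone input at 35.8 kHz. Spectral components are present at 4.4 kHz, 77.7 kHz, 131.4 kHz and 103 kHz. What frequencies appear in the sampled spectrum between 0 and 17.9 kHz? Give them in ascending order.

4.4 kHz, 6.1 kHz, 11.8 kHz

fs/2 = 17.9 kHz.
4.4 kHz ≤ fs/2 = 17.9 kHz, passes unchanged.
77.7 kHz mod fs = 6.1 kHz.
6.1 kHz ≤ fs/2 = 17.9 kHz, appears at 6.1 kHz.
131.4 kHz mod fs = 24 kHz.
24 kHz > fs/2 = 17.9 kHz, folds to fs − 24 kHz = 11.8 kHz.
103 kHz mod fs = 31.4 kHz.
31.4 kHz > fs/2 = 17.9 kHz, folds to fs − 31.4 kHz = 4.4 kHz.
Distinct values: {4.4 kHz, 6.1 kHz, 11.8 kHz}.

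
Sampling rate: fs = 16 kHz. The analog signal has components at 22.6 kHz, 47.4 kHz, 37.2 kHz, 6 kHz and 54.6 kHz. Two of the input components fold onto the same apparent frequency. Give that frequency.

6.6 kHz

fs/2 = 8 kHz.
22.6 kHz mod fs = 6.6 kHz.
6.6 kHz ≤ fs/2 = 8 kHz, appears at 6.6 kHz.
47.4 kHz mod fs = 15.4 kHz.
15.4 kHz > fs/2 = 8 kHz, folds to fs − 15.4 kHz = 0.6 kHz.
37.2 kHz mod fs = 5.2 kHz.
5.2 kHz ≤ fs/2 = 8 kHz, appears at 5.2 kHz.
6 kHz ≤ fs/2 = 8 kHz, passes unchanged.
54.6 kHz mod fs = 6.6 kHz.
6.6 kHz ≤ fs/2 = 8 kHz, appears at 6.6 kHz.
22.6 kHz and 54.6 kHz both map to 6.6 kHz.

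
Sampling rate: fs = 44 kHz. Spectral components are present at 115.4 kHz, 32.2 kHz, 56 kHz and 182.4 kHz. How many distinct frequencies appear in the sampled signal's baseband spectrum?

fs/2 = 22 kHz.
115.4 kHz mod fs = 27.4 kHz.
27.4 kHz > fs/2 = 22 kHz, folds to fs − 27.4 kHz = 16.6 kHz.
32.2 kHz > fs/2 = 22 kHz, folds to fs − 32.2 kHz = 11.8 kHz.
56 kHz mod fs = 12 kHz.
12 kHz ≤ fs/2 = 22 kHz, appears at 12 kHz.
182.4 kHz mod fs = 6.4 kHz.
6.4 kHz ≤ fs/2 = 22 kHz, appears at 6.4 kHz.
Distinct values: {6.4 kHz, 11.8 kHz, 12 kHz, 16.6 kHz} → 4.

4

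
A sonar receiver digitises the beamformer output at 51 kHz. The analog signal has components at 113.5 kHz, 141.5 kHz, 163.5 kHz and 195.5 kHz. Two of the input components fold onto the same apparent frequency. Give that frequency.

11.5 kHz

fs/2 = 25.5 kHz.
113.5 kHz mod fs = 11.5 kHz.
11.5 kHz ≤ fs/2 = 25.5 kHz, appears at 11.5 kHz.
141.5 kHz mod fs = 39.5 kHz.
39.5 kHz > fs/2 = 25.5 kHz, folds to fs − 39.5 kHz = 11.5 kHz.
163.5 kHz mod fs = 10.5 kHz.
10.5 kHz ≤ fs/2 = 25.5 kHz, appears at 10.5 kHz.
195.5 kHz mod fs = 42.5 kHz.
42.5 kHz > fs/2 = 25.5 kHz, folds to fs − 42.5 kHz = 8.5 kHz.
113.5 kHz and 141.5 kHz both map to 11.5 kHz.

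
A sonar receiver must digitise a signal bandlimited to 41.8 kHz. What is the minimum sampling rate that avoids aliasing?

Nyquist rate = 2 × 41.8 kHz = 83.6 kHz.

83.6 kHz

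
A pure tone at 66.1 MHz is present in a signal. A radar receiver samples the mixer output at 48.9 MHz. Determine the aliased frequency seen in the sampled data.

17.2 MHz

66.1 MHz mod fs = 17.2 MHz.
17.2 MHz ≤ fs/2 = 24.45 MHz, appears at 17.2 MHz.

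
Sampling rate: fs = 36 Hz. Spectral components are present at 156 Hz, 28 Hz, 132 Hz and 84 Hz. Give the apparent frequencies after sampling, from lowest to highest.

fs/2 = 18 Hz.
156 Hz mod fs = 12 Hz.
12 Hz ≤ fs/2 = 18 Hz, appears at 12 Hz.
28 Hz > fs/2 = 18 Hz, folds to fs − 28 Hz = 8 Hz.
132 Hz mod fs = 24 Hz.
24 Hz > fs/2 = 18 Hz, folds to fs − 24 Hz = 12 Hz.
84 Hz mod fs = 12 Hz.
12 Hz ≤ fs/2 = 18 Hz, appears at 12 Hz.
Distinct values: {8 Hz, 12 Hz}.

8 Hz, 12 Hz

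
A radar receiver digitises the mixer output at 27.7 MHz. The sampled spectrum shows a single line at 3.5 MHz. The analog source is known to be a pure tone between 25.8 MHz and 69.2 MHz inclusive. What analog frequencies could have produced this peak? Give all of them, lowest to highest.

31.2 MHz, 51.9 MHz, 58.9 MHz

Frequencies that alias to 3.5 MHz are k·fs ± 3.5 MHz for integer k ≥ 0.
k=0: 3.5 MHz.
k=1: 24.2 MHz, 31.2 MHz.
k=2: 51.9 MHz, 58.9 MHz.
k=3: 79.6 MHz, 86.6 MHz.
Within [25.8 MHz, 69.2 MHz]: 31.2 MHz, 51.9 MHz, 58.9 MHz.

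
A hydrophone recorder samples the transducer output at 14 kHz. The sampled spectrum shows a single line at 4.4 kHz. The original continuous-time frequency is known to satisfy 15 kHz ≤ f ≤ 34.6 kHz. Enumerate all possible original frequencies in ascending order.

18.4 kHz, 23.6 kHz, 32.4 kHz

Frequencies that alias to 4.4 kHz are k·fs ± 4.4 kHz for integer k ≥ 0.
k=0: 4.4 kHz.
k=1: 9.6 kHz, 18.4 kHz.
k=2: 23.6 kHz, 32.4 kHz.
k=3: 37.6 kHz, 46.4 kHz.
Within [15 kHz, 34.6 kHz]: 18.4 kHz, 23.6 kHz, 32.4 kHz.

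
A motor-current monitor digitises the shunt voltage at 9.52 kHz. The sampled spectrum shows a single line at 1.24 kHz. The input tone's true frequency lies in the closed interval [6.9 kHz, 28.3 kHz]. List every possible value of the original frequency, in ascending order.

Frequencies that alias to 1.24 kHz are k·fs ± 1.24 kHz for integer k ≥ 0.
k=0: 1.24 kHz.
k=1: 8.28 kHz, 10.76 kHz.
k=2: 17.8 kHz, 20.28 kHz.
k=3: 27.32 kHz, 29.8 kHz.
k=4: 36.84 kHz, 39.32 kHz.
Within [6.9 kHz, 28.3 kHz]: 8.28 kHz, 10.76 kHz, 17.8 kHz, 20.28 kHz, 27.32 kHz.

8.28 kHz, 10.76 kHz, 17.8 kHz, 20.28 kHz, 27.32 kHz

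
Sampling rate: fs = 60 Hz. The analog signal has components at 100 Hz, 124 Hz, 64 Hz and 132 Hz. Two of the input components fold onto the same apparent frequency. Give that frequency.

fs/2 = 30 Hz.
100 Hz mod fs = 40 Hz.
40 Hz > fs/2 = 30 Hz, folds to fs − 40 Hz = 20 Hz.
124 Hz mod fs = 4 Hz.
4 Hz ≤ fs/2 = 30 Hz, appears at 4 Hz.
64 Hz mod fs = 4 Hz.
4 Hz ≤ fs/2 = 30 Hz, appears at 4 Hz.
132 Hz mod fs = 12 Hz.
12 Hz ≤ fs/2 = 30 Hz, appears at 12 Hz.
64 Hz and 124 Hz both map to 4 Hz.

4 Hz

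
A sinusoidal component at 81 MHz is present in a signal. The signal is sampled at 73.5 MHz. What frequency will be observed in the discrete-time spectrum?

81 MHz mod fs = 7.5 MHz.
7.5 MHz ≤ fs/2 = 36.75 MHz, appears at 7.5 MHz.

7.5 MHz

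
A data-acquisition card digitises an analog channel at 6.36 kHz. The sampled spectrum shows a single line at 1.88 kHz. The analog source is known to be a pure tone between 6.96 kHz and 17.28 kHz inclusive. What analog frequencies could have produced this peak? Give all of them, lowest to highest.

Frequencies that alias to 1.88 kHz are k·fs ± 1.88 kHz for integer k ≥ 0.
k=0: 1.88 kHz.
k=1: 4.48 kHz, 8.24 kHz.
k=2: 10.84 kHz, 14.6 kHz.
k=3: 17.2 kHz, 20.96 kHz.
k=4: 23.56 kHz, 27.32 kHz.
Within [6.96 kHz, 17.28 kHz]: 8.24 kHz, 10.84 kHz, 14.6 kHz, 17.2 kHz.

8.24 kHz, 10.84 kHz, 14.6 kHz, 17.2 kHz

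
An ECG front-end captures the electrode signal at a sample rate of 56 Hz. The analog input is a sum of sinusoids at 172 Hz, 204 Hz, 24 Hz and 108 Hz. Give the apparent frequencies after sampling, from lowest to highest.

4 Hz, 20 Hz, 24 Hz

fs/2 = 28 Hz.
172 Hz mod fs = 4 Hz.
4 Hz ≤ fs/2 = 28 Hz, appears at 4 Hz.
204 Hz mod fs = 36 Hz.
36 Hz > fs/2 = 28 Hz, folds to fs − 36 Hz = 20 Hz.
24 Hz ≤ fs/2 = 28 Hz, passes unchanged.
108 Hz mod fs = 52 Hz.
52 Hz > fs/2 = 28 Hz, folds to fs − 52 Hz = 4 Hz.
Distinct values: {4 Hz, 20 Hz, 24 Hz}.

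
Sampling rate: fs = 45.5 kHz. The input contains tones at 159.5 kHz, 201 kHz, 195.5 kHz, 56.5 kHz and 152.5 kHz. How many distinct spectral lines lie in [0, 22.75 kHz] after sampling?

5

fs/2 = 22.75 kHz.
159.5 kHz mod fs = 23 kHz.
23 kHz > fs/2 = 22.75 kHz, folds to fs − 23 kHz = 22.5 kHz.
201 kHz mod fs = 19 kHz.
19 kHz ≤ fs/2 = 22.75 kHz, appears at 19 kHz.
195.5 kHz mod fs = 13.5 kHz.
13.5 kHz ≤ fs/2 = 22.75 kHz, appears at 13.5 kHz.
56.5 kHz mod fs = 11 kHz.
11 kHz ≤ fs/2 = 22.75 kHz, appears at 11 kHz.
152.5 kHz mod fs = 16 kHz.
16 kHz ≤ fs/2 = 22.75 kHz, appears at 16 kHz.
Distinct values: {11 kHz, 13.5 kHz, 16 kHz, 19 kHz, 22.5 kHz} → 5.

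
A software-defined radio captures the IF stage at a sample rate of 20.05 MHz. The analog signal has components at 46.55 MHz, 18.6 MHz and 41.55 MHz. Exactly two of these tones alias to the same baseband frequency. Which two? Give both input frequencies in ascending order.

fs/2 = 10.025 MHz.
46.55 MHz mod fs = 6.45 MHz.
6.45 MHz ≤ fs/2 = 10.025 MHz, appears at 6.45 MHz.
18.6 MHz > fs/2 = 10.025 MHz, folds to fs − 18.6 MHz = 1.45 MHz.
41.55 MHz mod fs = 1.45 MHz.
1.45 MHz ≤ fs/2 = 10.025 MHz, appears at 1.45 MHz.
18.6 MHz and 41.55 MHz both map to 1.45 MHz.

18.6 MHz, 41.55 MHz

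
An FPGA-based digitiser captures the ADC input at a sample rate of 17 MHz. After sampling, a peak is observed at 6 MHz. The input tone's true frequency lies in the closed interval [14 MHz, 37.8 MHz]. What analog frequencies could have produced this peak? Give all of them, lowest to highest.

Frequencies that alias to 6 MHz are k·fs ± 6 MHz for integer k ≥ 0.
k=0: 6 MHz.
k=1: 11 MHz, 23 MHz.
k=2: 28 MHz, 40 MHz.
k=3: 45 MHz, 57 MHz.
Within [14 MHz, 37.8 MHz]: 23 MHz, 28 MHz.

23 MHz, 28 MHz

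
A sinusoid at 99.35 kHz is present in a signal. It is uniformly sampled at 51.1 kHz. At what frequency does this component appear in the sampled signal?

2.85 kHz

99.35 kHz mod fs = 48.25 kHz.
48.25 kHz > fs/2 = 25.55 kHz, folds to fs − 48.25 kHz = 2.85 kHz.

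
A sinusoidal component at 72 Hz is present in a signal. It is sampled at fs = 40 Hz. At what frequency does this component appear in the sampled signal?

72 Hz mod fs = 32 Hz.
32 Hz > fs/2 = 20 Hz, folds to fs − 32 Hz = 8 Hz.

8 Hz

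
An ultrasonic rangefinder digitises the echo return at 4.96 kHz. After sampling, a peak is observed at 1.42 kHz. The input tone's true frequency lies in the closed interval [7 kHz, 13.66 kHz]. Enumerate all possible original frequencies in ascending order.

8.5 kHz, 11.34 kHz, 13.46 kHz

Frequencies that alias to 1.42 kHz are k·fs ± 1.42 kHz for integer k ≥ 0.
k=0: 1.42 kHz.
k=1: 3.54 kHz, 6.38 kHz.
k=2: 8.5 kHz, 11.34 kHz.
k=3: 13.46 kHz, 16.3 kHz.
k=4: 18.42 kHz, 21.26 kHz.
Within [7 kHz, 13.66 kHz]: 8.5 kHz, 11.34 kHz, 13.46 kHz.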